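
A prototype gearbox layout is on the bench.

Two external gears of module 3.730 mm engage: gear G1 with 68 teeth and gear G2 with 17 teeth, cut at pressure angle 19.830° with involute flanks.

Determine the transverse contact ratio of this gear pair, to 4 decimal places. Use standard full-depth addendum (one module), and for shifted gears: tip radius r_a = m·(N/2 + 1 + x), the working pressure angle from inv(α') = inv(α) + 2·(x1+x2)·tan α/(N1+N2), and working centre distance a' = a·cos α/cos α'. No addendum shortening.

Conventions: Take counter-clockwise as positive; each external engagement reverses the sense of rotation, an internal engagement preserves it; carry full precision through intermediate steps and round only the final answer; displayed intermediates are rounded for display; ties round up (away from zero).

topology: single-mesh involute geometry — m = 3.730, 68T/17T pair
base radii: r_b1 = 119.299990, r_b2 = 29.824997
tip radii: r_a1 = 130.550000, r_a2 = 35.435000
no profile shift: α' = α, a' = a
action lengths: √(r_a1²−r_b1²) = 53.017120, √(r_a2²−r_b2²) = 19.133969
base pitch p_b = π·m·cos α = 11.023293
CR = (53.017120 + 19.133969 − 158.525000·sin 19.83000°)/11.023293 = 1.666886
contact ratio ≈ 1.6669

1.6669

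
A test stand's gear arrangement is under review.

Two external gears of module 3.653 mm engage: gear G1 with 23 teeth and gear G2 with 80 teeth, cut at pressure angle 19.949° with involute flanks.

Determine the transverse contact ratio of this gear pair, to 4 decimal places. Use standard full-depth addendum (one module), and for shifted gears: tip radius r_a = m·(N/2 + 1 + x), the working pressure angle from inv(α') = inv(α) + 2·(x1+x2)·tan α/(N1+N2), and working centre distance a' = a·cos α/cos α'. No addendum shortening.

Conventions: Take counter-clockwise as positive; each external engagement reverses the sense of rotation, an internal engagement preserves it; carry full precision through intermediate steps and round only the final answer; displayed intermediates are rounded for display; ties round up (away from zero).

single-mesh involute tooth geometry (23T engaging 80T at module 3.653)
base radii: r_b1 = 39.488791, r_b2 = 137.352316
tip radii: r_a1 = 45.662500, r_a2 = 149.773000
no profile shift: α' = α, a' = a
action lengths: √(r_a1²−r_b1²) = 22.928134, √(r_a2²−r_b2²) = 59.718447
base pitch p_b = π·m·cos α = 10.787626
CR = (22.928134 + 59.718447 − 188.129500·sin 19.94900°)/10.787626 = 1.711209
contact ratio ≈ 1.7112

1.7112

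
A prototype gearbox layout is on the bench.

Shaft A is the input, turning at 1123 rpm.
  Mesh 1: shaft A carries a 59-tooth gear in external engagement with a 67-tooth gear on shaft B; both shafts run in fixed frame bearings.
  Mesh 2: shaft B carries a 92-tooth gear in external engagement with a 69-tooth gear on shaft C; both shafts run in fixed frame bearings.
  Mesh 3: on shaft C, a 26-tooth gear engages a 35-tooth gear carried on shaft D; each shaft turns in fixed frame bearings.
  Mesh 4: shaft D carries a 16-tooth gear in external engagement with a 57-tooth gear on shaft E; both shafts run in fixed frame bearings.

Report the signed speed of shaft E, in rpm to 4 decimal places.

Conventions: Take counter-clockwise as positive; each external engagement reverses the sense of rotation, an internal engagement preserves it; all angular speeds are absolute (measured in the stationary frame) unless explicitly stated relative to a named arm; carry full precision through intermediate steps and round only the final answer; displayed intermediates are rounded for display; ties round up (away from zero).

+274.9452 rpm

4-mesh fixed-axis compound train (all bearings frame-fixed)
mesh 1 [59T→67T]: ω = 1123.0000×59/67 = 988.9104 rpm, sense flips to −
mesh 2 [92T→69T]: ω = 988.9104×92/69 = 1318.5473 rpm, sense flips to +
mesh 3 [26T→35T]: ω = 1318.5473×26/35 = 979.4923 rpm, sense flips to −
mesh 4 [16T→57T]: ω = 979.4923×16/57 = 274.9452 rpm, sense flips to +
signed output speed = +274.9452 rpm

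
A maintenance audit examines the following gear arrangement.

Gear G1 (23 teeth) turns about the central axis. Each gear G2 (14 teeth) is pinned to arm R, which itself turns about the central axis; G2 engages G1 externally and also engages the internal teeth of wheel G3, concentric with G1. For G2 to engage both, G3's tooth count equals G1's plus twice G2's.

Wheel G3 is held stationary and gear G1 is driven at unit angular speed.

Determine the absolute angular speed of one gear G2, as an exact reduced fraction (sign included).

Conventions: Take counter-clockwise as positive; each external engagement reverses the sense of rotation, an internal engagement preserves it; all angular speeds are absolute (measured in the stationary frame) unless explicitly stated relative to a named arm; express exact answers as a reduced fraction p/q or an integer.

-23/28

class = planetary set [G3 = 23+2·14 = 51; Willis about the carrier]
ring teeth: 23 + 2·14 = 51
23(ω_sun−ω_arm) = −51(ω_ring−ω_arm),  ω_ring = 0, ω_sun = 1
23(1−ω_arm) = −51(0−ω_arm)  ⇒  74·ω_arm = 23  ⇒  ω_arm = 23/74
sun–planet mesh: 23·(1−23/74) = −14·(ω_p−ω_arm)  ⇒  ω_p−ω_arm = -1173/1036
ω_p = 23/74 − 1173/1036 = -23/28
exact speed ratio = -23/28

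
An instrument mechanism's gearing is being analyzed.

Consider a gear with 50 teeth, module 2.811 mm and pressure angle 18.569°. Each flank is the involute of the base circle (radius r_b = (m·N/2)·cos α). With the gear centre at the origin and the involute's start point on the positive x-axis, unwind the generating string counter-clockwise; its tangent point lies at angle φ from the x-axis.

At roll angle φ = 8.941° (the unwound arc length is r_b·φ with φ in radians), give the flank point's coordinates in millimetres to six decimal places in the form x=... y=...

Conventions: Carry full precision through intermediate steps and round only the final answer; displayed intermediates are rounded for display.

class = single-mesh tooth geometry [base-circle involute, m = 2.811, 50T]
pitch radius r_p = m·N/2 = 2.811·50/2 = 70.275000
base radius r_b = r_p·cos α = 70.275000·cos 18.569° = 66.616543
roll angle φ = 8.941° = 0.15604989 rad
x = r_b·(cos φ + φ·sin φ) = 67.422720
y = r_b·(sin φ − φ·cos φ) = 0.084177

x=67.422720 y=0.084177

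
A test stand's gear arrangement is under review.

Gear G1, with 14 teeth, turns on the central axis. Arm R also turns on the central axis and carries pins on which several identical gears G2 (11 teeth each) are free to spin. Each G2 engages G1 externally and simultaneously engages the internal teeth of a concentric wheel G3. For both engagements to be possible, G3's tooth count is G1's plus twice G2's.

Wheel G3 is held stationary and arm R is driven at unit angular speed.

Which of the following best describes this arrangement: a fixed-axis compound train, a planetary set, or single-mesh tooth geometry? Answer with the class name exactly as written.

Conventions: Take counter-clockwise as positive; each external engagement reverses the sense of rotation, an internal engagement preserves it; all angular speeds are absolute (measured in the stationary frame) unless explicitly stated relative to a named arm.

planetary set (14T centre, 11T on arm, 36T internal) — Willis relation
classification: planetary set

planetary set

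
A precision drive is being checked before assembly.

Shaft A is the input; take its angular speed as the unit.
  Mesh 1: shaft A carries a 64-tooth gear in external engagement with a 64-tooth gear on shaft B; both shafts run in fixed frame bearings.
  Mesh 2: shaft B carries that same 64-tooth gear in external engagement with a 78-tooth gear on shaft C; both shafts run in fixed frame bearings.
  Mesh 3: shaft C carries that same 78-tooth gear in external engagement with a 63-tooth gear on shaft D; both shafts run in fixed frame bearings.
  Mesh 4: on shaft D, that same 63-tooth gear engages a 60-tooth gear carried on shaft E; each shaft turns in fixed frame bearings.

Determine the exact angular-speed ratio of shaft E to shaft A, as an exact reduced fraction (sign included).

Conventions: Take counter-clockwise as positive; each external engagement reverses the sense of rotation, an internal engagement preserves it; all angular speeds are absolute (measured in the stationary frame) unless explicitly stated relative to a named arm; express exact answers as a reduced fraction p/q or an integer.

class = fixed-axis compound train [4 meshes; 4 ratios multiply, 4 sense flips]
mesh 1 [64T→64T]: running ratio 1, sense −
mesh 2 [64T→78T]: running ratio 32/39, sense +
mesh 3 [78T→63T]: running ratio 64/63, sense −
mesh 4 [63T→60T]: running ratio 16/15, sense +
ω_out/ω_in = 16/15

16/15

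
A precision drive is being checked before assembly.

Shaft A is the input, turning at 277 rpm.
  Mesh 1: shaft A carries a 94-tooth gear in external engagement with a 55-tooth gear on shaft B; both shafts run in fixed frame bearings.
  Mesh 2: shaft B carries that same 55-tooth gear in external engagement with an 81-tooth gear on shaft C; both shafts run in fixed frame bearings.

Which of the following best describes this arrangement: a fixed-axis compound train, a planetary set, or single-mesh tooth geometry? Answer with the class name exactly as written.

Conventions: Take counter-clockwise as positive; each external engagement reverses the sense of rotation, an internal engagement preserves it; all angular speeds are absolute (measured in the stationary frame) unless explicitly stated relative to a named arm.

fixed-axis compound train

recognized (3 fixed axles, 2 meshes): fixed-axis compound train
classification: fixed-axis compound train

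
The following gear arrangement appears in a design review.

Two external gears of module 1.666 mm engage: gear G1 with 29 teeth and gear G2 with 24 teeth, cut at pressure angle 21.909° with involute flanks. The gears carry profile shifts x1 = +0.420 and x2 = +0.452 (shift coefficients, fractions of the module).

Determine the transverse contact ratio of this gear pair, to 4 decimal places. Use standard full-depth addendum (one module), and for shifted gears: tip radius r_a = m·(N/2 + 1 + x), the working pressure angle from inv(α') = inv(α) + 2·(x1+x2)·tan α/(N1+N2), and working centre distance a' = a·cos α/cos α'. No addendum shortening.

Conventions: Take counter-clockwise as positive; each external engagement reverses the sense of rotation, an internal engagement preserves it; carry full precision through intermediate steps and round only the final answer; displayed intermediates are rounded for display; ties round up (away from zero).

class = single-mesh tooth geometry [involute pair 29T × 24T, m = 1.666]
base radii: r_b1 = 22.412325, r_b2 = 18.548131
tip radii: r_a1 = 26.522720, r_a2 = 22.411032
inv(α') = inv(21.909°) + 2·(+0.420+0.452)·tan α/(29+24) = 0.03302971  ⇒  α' = 25.77687°
a' = a·cos α / cos α' = 44.1490·cos 21.909°/cos 25.77687° = 45.486631
action lengths: √(r_a1²−r_b1²) = 14.182467, √(r_a2²−r_b2²) = 12.578601
base pitch p_b = π·m·cos α = 4.855889
CR = (14.182467 + 12.578601 − 45.486631·sin 25.77687°)/4.855889 = 1.437513
contact ratio ≈ 1.4375

1.4375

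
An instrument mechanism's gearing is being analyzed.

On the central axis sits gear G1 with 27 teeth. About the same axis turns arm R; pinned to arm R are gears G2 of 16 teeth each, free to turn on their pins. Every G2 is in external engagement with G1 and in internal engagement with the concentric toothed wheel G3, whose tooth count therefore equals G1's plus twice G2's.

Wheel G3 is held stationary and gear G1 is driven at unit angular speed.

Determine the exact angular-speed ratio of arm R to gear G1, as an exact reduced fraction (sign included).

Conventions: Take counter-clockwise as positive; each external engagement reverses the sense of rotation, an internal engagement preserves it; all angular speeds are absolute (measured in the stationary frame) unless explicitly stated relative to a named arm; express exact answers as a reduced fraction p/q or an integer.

planetary set (27T centre, 16T on arm, 59T internal) — Willis relation
ring teeth: 27 + 2·16 = 59
27(ω_sun−ω_arm) = −59(ω_ring−ω_arm),  ω_ring = 0, ω_sun = 1
27(1−ω_arm) = −59(0−ω_arm)  ⇒  86·ω_arm = 27  ⇒  ω_arm = 27/86
ω_out/ω_in = 27/86

27/86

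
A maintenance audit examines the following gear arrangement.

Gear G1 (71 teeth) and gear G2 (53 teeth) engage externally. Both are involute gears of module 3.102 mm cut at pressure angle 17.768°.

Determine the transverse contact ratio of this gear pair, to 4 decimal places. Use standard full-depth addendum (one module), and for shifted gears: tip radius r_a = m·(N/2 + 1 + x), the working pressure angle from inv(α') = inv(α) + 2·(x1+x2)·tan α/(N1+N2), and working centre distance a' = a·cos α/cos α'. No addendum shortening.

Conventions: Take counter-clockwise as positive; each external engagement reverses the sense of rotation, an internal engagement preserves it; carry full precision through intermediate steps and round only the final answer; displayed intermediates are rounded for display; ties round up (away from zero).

single-mesh involute tooth geometry (71T engaging 53T at module 3.102)
base radii: r_b1 = 104.868226, r_b2 = 78.281915
tip radii: r_a1 = 113.223000, r_a2 = 85.305000
no profile shift: α' = α, a' = a
action lengths: √(r_a1²−r_b1²) = 42.686098, √(r_a2²−r_b2²) = 33.895203
base pitch p_b = π·m·cos α = 9.280373
CR = (42.686098 + 33.895203 − 192.324000·sin 17.76800°)/9.280373 = 1.927836
contact ratio ≈ 1.9278

1.9278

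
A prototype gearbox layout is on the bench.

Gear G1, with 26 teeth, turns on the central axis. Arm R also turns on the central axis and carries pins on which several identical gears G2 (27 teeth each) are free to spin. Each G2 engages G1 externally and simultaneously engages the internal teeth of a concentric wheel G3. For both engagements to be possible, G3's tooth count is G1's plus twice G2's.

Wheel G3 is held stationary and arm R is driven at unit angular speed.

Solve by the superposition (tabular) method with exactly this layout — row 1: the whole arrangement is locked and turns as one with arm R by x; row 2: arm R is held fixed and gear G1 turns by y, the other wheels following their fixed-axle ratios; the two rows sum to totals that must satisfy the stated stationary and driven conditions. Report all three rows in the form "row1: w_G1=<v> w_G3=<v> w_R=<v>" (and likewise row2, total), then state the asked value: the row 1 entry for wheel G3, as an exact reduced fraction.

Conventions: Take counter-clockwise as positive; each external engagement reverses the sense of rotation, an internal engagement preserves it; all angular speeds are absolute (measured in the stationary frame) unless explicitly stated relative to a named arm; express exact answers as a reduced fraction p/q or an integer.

planetary set (26T centre, 27T on arm, 80T internal) — Willis relation
row 1 — lock + rotate with arm: ω_sun = ω_ring = ω_arm = x
superposition row 2 [arm held]: sun y, ring −(26/80)·y, arm 0
boundary: total ω_ring = x − (26/80)·y = 0 and total ω_arm = x = 1  ⇒  y = 40/13, x = 1
row 2 ring = −(26/80)·40/13 = -1
totals (row 1 + row 2): sun 1 + 40/13 = 53/13, ring 1 + (-1) = 0, arm 1 + 0 = 1
asked cell (row1, ring) = 1

row1: w_G1=1 w_G3=1 w_R=1
row2: w_G1=40/13 w_G3=-1 w_R=0
total: w_G1=53/13 w_G3=0 w_R=1
asked value: 1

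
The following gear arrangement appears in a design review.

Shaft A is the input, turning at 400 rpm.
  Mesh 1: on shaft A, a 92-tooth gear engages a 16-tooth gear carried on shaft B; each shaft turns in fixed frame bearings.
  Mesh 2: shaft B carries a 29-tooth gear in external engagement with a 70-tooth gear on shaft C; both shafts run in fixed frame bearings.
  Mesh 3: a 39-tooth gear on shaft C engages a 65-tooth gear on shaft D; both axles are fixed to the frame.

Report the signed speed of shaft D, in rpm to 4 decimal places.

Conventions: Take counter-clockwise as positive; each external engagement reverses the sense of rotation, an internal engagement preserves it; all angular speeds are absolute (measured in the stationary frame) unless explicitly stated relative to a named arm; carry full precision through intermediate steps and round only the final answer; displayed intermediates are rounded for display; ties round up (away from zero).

-571.7143 rpm

recognized (4 fixed axles, 3 meshes): fixed-axis compound train
mesh 1 [92T→16T]: ω = 400.0000×92/16 = 2300.0000 rpm, sense flips to −
mesh 2 [29T→70T]: ω = 2300.0000×29/70 = 952.8571 rpm, sense flips to +
mesh 3 [39T→65T]: ω = 952.8571×39/65 = 571.7143 rpm, sense flips to −
signed output speed = -571.7143 rpm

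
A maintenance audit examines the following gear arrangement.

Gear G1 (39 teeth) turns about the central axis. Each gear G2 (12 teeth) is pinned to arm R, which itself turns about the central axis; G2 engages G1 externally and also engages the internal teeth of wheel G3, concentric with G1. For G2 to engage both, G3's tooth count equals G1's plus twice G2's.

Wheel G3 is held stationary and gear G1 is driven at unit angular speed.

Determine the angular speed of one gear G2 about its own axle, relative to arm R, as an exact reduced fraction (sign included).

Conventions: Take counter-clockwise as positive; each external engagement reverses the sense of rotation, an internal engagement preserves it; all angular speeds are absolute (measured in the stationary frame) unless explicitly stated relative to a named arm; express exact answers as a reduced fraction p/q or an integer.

class = planetary set [G3 = 39+2·12 = 63; Willis about the carrier]
ring teeth: 39 + 2·12 = 63
39(ω_sun−ω_arm) = −63(ω_ring−ω_arm),  ω_ring = 0, ω_sun = 1
39(1−ω_arm) = −63(0−ω_arm)  ⇒  102·ω_arm = 39  ⇒  ω_arm = 13/34
sun–planet mesh: 39·(1−13/34) = −12·(ω_p−ω_arm)  ⇒  ω_p−ω_arm = -273/136
exact speed ratio = -273/136

-273/136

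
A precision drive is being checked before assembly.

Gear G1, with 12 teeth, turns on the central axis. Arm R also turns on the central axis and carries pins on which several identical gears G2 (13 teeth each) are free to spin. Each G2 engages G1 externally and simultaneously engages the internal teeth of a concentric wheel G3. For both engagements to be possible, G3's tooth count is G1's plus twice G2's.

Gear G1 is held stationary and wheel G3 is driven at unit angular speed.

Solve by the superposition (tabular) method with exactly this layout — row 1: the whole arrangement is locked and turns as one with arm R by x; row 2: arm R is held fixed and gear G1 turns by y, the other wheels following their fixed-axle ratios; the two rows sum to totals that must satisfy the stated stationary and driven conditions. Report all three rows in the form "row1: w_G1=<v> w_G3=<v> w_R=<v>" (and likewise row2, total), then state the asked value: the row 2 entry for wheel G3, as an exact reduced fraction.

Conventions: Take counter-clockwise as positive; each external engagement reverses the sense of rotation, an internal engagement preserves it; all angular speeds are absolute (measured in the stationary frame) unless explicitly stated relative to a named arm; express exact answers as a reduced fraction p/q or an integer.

row1: w_G1=19/25 w_G3=19/25 w_R=19/25
row2: w_G1=-19/25 w_G3=6/25 w_R=0
total: w_G1=0 w_G3=1 w_R=19/25
asked value: 6/25

topology: planetary set — G1 12T / G2 13T / G3 38T, arm = carrier (Willis)
superposition row 1 [locked train]: every member turns x
superposition row 2 [arm held]: sun y, ring −(12/38)·y, arm 0
boundary: total ω_sun = x + y = 0 and total ω_ring = x − (12/38)·y = 1  ⇒  y = -19/25, x = 19/25
row 2 ring = −(12/38)·(-19/25) = 6/25
totals (row 1 + row 2): sun 19/25 + (-19/25) = 0, ring 19/25 + 6/25 = 1, arm 19/25 + 0 = 19/25
asked cell (row2, ring) = 6/25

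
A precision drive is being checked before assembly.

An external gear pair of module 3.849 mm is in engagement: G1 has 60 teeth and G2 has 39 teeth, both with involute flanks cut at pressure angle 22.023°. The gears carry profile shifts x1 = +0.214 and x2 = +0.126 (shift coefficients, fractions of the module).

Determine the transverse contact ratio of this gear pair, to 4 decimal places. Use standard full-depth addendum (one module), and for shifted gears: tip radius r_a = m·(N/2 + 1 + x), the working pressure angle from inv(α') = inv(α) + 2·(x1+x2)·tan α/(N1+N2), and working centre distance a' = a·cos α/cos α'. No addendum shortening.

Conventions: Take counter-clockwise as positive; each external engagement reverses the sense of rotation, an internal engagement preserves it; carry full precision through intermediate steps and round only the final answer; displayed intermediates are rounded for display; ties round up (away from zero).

1.6042

single-mesh involute tooth geometry (60T engaging 39T at module 3.849)
base radii: r_b1 = 107.044547, r_b2 = 69.578956
tip radii: r_a1 = 120.142686, r_a2 = 79.389474
inv(α') = inv(22.023°) + 2·(+0.214+0.126)·tan α/(60+39) = 0.02289773  ⇒  α' = 22.95176°
a' = a·cos α / cos α' = 190.5255·cos 22.023°/cos 22.95176° = 191.808289
action lengths: √(r_a1²−r_b1²) = 54.550252, √(r_a2²−r_b2²) = 38.229014
base pitch p_b = π·m·cos α = 11.209679
CR = (54.550252 + 38.229014 − 191.808289·sin 22.95176°)/11.209679 = 1.604193
contact ratio ≈ 1.6042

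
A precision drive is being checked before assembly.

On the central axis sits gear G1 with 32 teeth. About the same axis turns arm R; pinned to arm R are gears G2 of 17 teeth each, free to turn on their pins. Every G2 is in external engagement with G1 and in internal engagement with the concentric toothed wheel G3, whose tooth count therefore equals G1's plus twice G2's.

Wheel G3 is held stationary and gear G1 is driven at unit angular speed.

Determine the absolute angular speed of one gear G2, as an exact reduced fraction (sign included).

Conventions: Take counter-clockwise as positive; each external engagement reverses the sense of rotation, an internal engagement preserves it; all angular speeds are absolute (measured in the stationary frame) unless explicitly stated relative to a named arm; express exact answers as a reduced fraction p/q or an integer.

topology: planetary set — G1 32T / G2 17T / G3 66T, arm = carrier (Willis)
ring teeth: 32 + 2·17 = 66
32(ω_sun−ω_arm) = −66(ω_ring−ω_arm),  ω_ring = 0, ω_sun = 1
32(1−ω_arm) = −66(0−ω_arm)  ⇒  98·ω_arm = 32  ⇒  ω_arm = 16/49
sun–planet mesh: 32·(1−16/49) = −17·(ω_p−ω_arm)  ⇒  ω_p−ω_arm = -1056/833
ω_p = 16/49 − 1056/833 = -16/17
exact speed ratio = -16/17

-16/17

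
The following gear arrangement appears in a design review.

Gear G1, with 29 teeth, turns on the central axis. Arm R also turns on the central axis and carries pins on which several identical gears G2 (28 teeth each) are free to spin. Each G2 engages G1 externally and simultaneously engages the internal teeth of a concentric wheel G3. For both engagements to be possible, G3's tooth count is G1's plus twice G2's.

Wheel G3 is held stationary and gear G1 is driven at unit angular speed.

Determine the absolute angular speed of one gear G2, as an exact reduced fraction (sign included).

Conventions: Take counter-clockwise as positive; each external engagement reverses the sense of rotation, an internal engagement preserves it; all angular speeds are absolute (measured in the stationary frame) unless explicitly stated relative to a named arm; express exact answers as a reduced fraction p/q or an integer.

recognized (axles ride arm R): planetary set, 29/28/85 teeth
ring teeth: 29 + 2·28 = 85
29(ω_sun−ω_arm) = −85(ω_ring−ω_arm),  ω_ring = 0, ω_sun = 1
29(1−ω_arm) = −85(0−ω_arm)  ⇒  114·ω_arm = 29  ⇒  ω_arm = 29/114
sun–planet mesh: 29·(1−29/114) = −28·(ω_p−ω_arm)  ⇒  ω_p−ω_arm = -2465/3192
ω_p = 29/114 − 2465/3192 = -29/56
exact speed ratio = -29/56

-29/56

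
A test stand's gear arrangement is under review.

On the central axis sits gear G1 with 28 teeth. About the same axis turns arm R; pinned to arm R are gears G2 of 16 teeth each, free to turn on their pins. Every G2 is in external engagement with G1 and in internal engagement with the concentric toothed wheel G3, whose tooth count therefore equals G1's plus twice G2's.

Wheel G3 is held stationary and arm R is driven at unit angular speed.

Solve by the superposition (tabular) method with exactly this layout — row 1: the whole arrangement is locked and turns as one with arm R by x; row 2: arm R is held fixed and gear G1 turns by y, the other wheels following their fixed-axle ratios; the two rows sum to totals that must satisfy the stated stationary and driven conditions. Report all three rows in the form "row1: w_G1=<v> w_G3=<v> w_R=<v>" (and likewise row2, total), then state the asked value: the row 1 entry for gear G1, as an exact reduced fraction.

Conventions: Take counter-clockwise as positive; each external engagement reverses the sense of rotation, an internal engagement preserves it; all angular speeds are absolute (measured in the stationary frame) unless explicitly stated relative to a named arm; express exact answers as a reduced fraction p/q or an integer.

row1: w_G1=1 w_G3=1 w_R=1
row2: w_G1=15/7 w_G3=-1 w_R=0
total: w_G1=22/7 w_G3=0 w_R=1
asked value: 1

topology: planetary set — G1 28T / G2 16T / G3 60T, arm = carrier (Willis)
superposition row 1 [locked train]: every member turns x
superposition row 2 [arm held]: sun y, ring −(28/60)·y, arm 0
boundary: total ω_ring = x − (28/60)·y = 0 and total ω_arm = x = 1  ⇒  y = 15/7, x = 1
row 2 ring = −(28/60)·15/7 = -1
totals (row 1 + row 2): sun 1 + 15/7 = 22/7, ring 1 + (-1) = 0, arm 1 + 0 = 1
asked cell (row1, sun) = 1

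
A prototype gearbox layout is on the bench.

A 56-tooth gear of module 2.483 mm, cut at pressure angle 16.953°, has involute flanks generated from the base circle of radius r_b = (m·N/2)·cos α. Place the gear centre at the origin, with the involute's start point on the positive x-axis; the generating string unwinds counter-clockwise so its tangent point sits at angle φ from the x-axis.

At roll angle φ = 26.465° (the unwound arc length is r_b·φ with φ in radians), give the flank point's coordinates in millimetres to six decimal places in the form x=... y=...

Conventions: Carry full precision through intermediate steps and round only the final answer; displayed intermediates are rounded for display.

x=73.223129 y=2.138317

recognized (one wheel, involute flank): single-mesh tooth geometry, m = 2.483, N = 56
pitch radius r_p = m·N/2 = 2.483·56/2 = 69.524000
base radius r_b = r_p·cos α = 69.524000·cos 16.953° = 66.502784
roll angle φ = 26.465° = 0.46190139 rad
x = r_b·(cos φ + φ·sin φ) = 73.223129
y = r_b·(sin φ − φ·cos φ) = 2.138317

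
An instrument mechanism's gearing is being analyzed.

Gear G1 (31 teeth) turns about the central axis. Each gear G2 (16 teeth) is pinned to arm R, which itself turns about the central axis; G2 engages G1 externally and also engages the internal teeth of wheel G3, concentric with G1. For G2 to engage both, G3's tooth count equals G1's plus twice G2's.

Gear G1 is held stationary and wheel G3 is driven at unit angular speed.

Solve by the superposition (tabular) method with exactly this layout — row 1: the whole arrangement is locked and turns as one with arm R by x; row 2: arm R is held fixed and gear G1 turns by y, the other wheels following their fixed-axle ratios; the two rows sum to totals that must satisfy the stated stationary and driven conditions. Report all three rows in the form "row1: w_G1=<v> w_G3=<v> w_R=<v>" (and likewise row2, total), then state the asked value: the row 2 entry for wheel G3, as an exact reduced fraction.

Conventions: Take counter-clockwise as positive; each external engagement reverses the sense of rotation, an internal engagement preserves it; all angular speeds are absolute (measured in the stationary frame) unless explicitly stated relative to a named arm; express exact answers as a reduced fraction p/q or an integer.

topology: planetary set — G1 31T / G2 16T / G3 63T, arm = carrier (Willis)
row 1 (train locked, turned with arm): all members turn x
row 2 — arm fixed, fixed-axis ratios: sun y, ring −(31/63)·y, arm 0
boundary: total ω_sun = x + y = 0 and total ω_ring = x − (31/63)·y = 1  ⇒  y = -63/94, x = 63/94
row 2 ring = −(31/63)·(-63/94) = 31/94
totals (row 1 + row 2): sun 63/94 + (-63/94) = 0, ring 63/94 + 31/94 = 1, arm 63/94 + 0 = 63/94
asked cell (row2, ring) = 31/94

row1: w_G1=63/94 w_G3=63/94 w_R=63/94
row2: w_G1=-63/94 w_G3=31/94 w_R=0
total: w_G1=0 w_G3=1 w_R=63/94
asked value: 31/94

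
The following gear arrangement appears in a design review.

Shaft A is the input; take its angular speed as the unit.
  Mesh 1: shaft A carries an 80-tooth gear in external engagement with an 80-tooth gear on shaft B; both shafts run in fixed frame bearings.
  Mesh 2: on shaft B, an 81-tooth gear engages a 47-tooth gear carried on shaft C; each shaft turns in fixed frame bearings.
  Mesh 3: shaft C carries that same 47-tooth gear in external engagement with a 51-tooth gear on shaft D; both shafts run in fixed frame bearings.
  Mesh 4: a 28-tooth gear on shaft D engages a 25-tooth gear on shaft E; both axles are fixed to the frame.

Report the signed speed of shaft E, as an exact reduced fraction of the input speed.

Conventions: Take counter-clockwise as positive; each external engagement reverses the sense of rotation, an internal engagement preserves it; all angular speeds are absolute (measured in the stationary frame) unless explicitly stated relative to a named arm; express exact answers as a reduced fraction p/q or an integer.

4-mesh fixed-axis compound train (all bearings frame-fixed)
mesh 1 [80T→80T]: |ω|/ω_in = 1×80/80 = 1, sense flips to −
mesh 2 [81T→47T]: |ω|/ω_in = 1×81/47 = 81/47, sense flips to +
mesh 3 [47T→51T]: |ω|/ω_in = (81/47)×47/51 = 27/17, sense flips to −
mesh 4 [28T→25T]: |ω|/ω_in = (27/17)×28/25 = 756/425, sense flips to +
signed output speed (× input speed) = 756/425

756/425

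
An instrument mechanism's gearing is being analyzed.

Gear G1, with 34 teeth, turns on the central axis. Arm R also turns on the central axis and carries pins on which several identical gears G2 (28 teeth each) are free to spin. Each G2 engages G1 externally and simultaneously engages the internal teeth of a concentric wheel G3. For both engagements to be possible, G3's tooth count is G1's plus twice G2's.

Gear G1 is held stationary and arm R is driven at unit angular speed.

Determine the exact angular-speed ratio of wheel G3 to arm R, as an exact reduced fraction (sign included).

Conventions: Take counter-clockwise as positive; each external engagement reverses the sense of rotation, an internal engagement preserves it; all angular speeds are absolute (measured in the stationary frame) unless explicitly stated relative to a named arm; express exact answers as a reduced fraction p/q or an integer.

planetary set (34T centre, 28T on arm, 90T internal) — Willis relation
ring teeth: 34 + 2·28 = 90
34(ω_sun−ω_arm) = −90(ω_ring−ω_arm),  ω_sun = 0, ω_arm = 1
ω_ring = 1 − (34/90)(0−1) = 62/45
ω_out/ω_in = 62/45

62/45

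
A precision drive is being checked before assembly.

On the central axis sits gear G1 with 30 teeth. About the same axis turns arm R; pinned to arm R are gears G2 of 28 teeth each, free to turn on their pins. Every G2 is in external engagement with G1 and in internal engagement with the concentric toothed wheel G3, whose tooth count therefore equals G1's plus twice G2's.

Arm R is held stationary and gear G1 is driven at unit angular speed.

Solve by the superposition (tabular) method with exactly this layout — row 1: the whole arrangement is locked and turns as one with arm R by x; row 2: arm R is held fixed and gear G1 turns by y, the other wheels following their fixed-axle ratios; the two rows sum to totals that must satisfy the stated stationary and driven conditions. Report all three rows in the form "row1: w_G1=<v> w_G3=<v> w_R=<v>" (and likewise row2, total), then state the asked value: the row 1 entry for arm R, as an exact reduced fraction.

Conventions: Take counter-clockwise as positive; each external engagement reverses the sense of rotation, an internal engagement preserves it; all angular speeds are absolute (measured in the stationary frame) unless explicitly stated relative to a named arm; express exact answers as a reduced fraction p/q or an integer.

topology: planetary set — G1 30T / G2 28T / G3 86T, arm = carrier (Willis)
superposition row 1 [locked train]: every member turns x
row 2: sun turns y, ring = −(30/86)·y, arm 0
boundary: total ω_arm = x = 0 and total ω_sun = x + y = 1  ⇒  y = 1, x = 0
row 2 ring = −(30/86)·1 = -15/43
totals (row 1 + row 2): sun 0 + 1 = 1, ring 0 + (-15/43) = -15/43, arm 0 + 0 = 0
asked cell (row1, arm) = 0

row1: w_G1=0 w_G3=0 w_R=0
row2: w_G1=1 w_G3=-15/43 w_R=0
total: w_G1=1 w_G3=-15/43 w_R=0
asked value: 0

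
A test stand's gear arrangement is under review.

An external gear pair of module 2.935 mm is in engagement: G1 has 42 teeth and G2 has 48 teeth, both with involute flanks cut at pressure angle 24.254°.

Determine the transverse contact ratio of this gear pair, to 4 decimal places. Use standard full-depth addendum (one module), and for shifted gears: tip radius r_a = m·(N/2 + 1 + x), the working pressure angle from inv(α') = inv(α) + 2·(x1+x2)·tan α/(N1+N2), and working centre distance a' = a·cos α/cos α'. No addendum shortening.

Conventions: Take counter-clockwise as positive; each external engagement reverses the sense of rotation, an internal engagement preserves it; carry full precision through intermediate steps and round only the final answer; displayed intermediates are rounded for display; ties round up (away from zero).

recognized (one external pair, fixed centres): single-mesh tooth geometry, m = 2.935, N1 = 42, N2 = 48
base radii: r_b1 = 56.194686, r_b2 = 64.222498
tip radii: r_a1 = 64.570000, r_a2 = 73.375000
no profile shift: α' = α, a' = a
action lengths: √(r_a1²−r_b1²) = 31.803178, √(r_a2²−r_b2²) = 35.487481
base pitch p_b = π·m·cos α = 8.406705
CR = (31.803178 + 35.487481 − 132.075000·sin 24.25400°)/8.406705 = 1.550734
contact ratio ≈ 1.5507

1.5507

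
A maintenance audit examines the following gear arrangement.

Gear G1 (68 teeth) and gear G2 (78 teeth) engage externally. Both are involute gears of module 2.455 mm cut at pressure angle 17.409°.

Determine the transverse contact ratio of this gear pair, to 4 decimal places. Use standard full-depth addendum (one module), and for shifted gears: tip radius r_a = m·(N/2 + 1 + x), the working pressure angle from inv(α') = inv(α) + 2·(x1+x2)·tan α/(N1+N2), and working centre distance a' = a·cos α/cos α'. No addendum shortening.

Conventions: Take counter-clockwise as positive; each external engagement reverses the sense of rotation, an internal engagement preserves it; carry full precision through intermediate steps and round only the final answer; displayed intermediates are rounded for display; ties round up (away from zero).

1.9883

recognized (one external pair, fixed centres): single-mesh tooth geometry, m = 2.455, N1 = 68, N2 = 78
base radii: r_b1 = 79.646518, r_b2 = 91.359242
tip radii: r_a1 = 85.925000, r_a2 = 98.200000
no profile shift: α' = α, a' = a
action lengths: √(r_a1²−r_b1²) = 32.241863, √(r_a2²−r_b2²) = 36.010123
base pitch p_b = π·m·cos α = 7.359321
CR = (32.241863 + 36.010123 − 179.215000·sin 17.40900°)/7.359321 = 1.988299
contact ratio ≈ 1.9883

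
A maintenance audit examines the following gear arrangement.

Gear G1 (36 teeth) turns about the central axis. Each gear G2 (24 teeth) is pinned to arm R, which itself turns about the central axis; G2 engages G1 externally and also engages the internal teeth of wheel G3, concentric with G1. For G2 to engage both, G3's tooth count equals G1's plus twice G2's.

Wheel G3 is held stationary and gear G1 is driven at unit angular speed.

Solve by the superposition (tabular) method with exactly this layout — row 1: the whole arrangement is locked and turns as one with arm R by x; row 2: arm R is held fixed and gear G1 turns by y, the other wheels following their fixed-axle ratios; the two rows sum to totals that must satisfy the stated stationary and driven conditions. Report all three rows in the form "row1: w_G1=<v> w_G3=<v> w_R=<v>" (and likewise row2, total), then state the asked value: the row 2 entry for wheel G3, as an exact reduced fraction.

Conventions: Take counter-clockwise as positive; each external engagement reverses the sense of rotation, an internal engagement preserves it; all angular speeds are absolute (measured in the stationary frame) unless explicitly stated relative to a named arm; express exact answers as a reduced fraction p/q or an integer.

row1: w_G1=3/10 w_G3=3/10 w_R=3/10
row2: w_G1=7/10 w_G3=-3/10 w_R=0
total: w_G1=1 w_G3=0 w_R=3/10
asked value: -3/10

planetary set (36T centre, 24T on arm, 84T internal) — Willis relation
superposition row 1 [locked train]: every member turns x
row 2 — arm fixed, fixed-axis ratios: sun y, ring −(36/84)·y, arm 0
boundary: total ω_ring = x − (36/84)·y = 0 and total ω_sun = x + y = 1  ⇒  y = 7/10, x = 3/10
row 2 ring = −(36/84)·7/10 = -3/10
totals (row 1 + row 2): sun 3/10 + 7/10 = 1, ring 3/10 + (-3/10) = 0, arm 3/10 + 0 = 3/10
asked cell (row2, ring) = -3/10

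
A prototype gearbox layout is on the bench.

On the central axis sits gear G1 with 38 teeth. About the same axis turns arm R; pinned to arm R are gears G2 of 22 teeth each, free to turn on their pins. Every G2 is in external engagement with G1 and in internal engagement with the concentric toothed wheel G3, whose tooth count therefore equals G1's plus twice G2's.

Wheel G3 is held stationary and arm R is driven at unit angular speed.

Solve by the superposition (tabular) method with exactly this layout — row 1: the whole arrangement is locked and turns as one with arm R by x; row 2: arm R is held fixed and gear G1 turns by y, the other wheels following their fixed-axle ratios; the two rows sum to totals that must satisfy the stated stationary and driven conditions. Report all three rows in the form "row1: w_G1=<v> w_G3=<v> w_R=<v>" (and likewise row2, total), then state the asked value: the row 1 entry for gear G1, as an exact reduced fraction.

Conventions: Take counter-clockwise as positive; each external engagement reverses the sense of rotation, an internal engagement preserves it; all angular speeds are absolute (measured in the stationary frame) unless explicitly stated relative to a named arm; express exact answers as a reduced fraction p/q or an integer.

row1: w_G1=1 w_G3=1 w_R=1
row2: w_G1=41/19 w_G3=-1 w_R=0
total: w_G1=60/19 w_G3=0 w_R=1
asked value: 1

topology: planetary set — G1 38T / G2 22T / G3 82T, arm = carrier (Willis)
row 1: whole set turns with the arm by x
row 2 (arm held, sun turns y): ω_ring = −(38/82)·y, ω_arm = 0
boundary: total ω_ring = x − (38/82)·y = 0 and total ω_arm = x = 1  ⇒  y = 41/19, x = 1
row 2 ring = −(38/82)·41/19 = -1
totals (row 1 + row 2): sun 1 + 41/19 = 60/19, ring 1 + (-1) = 0, arm 1 + 0 = 1
asked cell (row1, sun) = 1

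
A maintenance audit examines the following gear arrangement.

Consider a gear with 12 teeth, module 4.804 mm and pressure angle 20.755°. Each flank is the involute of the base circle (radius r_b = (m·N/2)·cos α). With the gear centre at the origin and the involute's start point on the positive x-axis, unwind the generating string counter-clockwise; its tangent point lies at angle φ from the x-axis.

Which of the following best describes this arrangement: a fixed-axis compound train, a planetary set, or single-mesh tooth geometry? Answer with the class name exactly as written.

single-mesh tooth geometry

topology: single-mesh involute geometry — m = 4.804, N = 12
classification: single-mesh tooth geometry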